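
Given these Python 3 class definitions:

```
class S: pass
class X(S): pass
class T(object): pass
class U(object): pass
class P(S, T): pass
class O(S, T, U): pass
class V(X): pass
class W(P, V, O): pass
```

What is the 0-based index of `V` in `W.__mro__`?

L[W] = W + merge(L[P], L[V], L[O], [P V O])
  take P:  [P S T object] + [V X S object] + [O S T U object] + [P V O]
  take V:  [S T object] + [V X S object] + [O S T U object] + [V O]
  take X:  [S T object] + [X S object] + [O S T U object] + [O]
  take O:  [S T object] + [S object] + [O S T U object] + [O]
  take S:  [S T object] + [S object] + [S T U object]
  take T:  [T object] + [object] + [T U object]
  take U:  [object] + [object] + [U object]
  take object:  [object] + [object] + [object]
MRO: W P V X O S T U object
V sits at index 2.

2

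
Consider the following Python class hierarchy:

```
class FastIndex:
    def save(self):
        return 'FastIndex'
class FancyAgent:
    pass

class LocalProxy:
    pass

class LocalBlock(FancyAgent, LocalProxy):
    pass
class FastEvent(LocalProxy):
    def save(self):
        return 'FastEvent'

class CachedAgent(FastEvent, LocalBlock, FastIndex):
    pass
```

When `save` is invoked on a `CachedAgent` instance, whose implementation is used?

L[CachedAgent] = CachedAgent + merge(L[FastEvent], L[LocalBlock], L[FastIndex], [FastEvent LocalBlock FastIndex])
  take FastEvent:  [FastEvent LocalProxy object] + [LocalBlock FancyAgent LocalProxy object] + [FastIndex object] + [FastEvent LocalBlock FastIndex]
  take LocalBlock:  [LocalProxy object] + [LocalBlock FancyAgent LocalProxy object] + [FastIndex object] + [LocalBlock FastIndex]
  take FancyAgent:  [LocalProxy object] + [FancyAgent LocalProxy object] + [FastIndex object] + [FastIndex]
  take LocalProxy:  [LocalProxy object] + [LocalProxy object] + [FastIndex object] + [FastIndex]
  take FastIndex:  [object] + [object] + [FastIndex object] + [FastIndex]
  take object:  [object] + [object] + [object]
MRO: CachedAgent FastEvent LocalBlock FancyAgent LocalProxy FastIndex object
save is defined in: FastEvent, FastIndex. First along the MRO is FastEvent.

FastEvent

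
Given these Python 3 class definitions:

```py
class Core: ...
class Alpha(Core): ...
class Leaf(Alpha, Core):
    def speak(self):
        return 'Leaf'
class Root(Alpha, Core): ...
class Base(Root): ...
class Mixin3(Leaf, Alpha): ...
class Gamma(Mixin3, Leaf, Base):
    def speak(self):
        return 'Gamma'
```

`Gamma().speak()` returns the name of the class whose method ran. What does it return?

L[Gamma] = Gamma + merge(L[Mixin3], L[Leaf], L[Base], [Mixin3 Leaf Base])
  take Mixin3:  [Mixin3 Leaf Alpha Core object] + [Leaf Alpha Core object] + [Base Root Alpha Core object] + [Mixin3 Leaf Base]
  take Leaf:  [Leaf Alpha Core object] + [Leaf Alpha Core object] + [Base Root Alpha Core object] + [Leaf Base]
  take Base:  [Alpha Core object] + [Alpha Core object] + [Base Root Alpha Core object] + [Base]
  take Root:  [Alpha Core object] + [Alpha Core object] + [Root Alpha Core object]
  take Alpha:  [Alpha Core object] + [Alpha Core object] + [Alpha Core object]
  take Core:  [Core object] + [Core object] + [Core object]
  take object:  [object] + [object] + [object]
MRO: Gamma Mixin3 Leaf Base Root Alpha Core object
speak is defined in: Gamma, Leaf. First along the MRO is Gamma.

Gamma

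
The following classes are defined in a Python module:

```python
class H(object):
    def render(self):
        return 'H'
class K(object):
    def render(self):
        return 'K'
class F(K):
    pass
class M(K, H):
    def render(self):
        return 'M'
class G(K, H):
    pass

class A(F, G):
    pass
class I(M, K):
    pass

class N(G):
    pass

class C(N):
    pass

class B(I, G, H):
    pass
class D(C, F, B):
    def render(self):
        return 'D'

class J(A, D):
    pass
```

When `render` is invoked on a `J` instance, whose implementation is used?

L[J] = J + merge(L[A], L[D], [A D])
  take A:  [A F G K H object] + [D C N F B I M G K H object] + [A D]
  take D:  [F G K H object] + [D C N F B I M G K H object] + [D]
  take C:  [F G K H object] + [C N F B I M G K H object]
  take N:  [F G K H object] + [N F B I M G K H object]
  take F:  [F G K H object] + [F B I M G K H object]
  take B:  [G K H object] + [B I M G K H object]
  take I:  [G K H object] + [I M G K H object]
  take M:  [G K H object] + [M G K H object]
  take G:  [G K H object] + [G K H object]
  take K:  [K H object] + [K H object]
  take H:  [H object] + [H object]
  take object:  [object] + [object]
MRO: J A D C N F B I M G K H object
render is defined in: D, H, K, M. First along the MRO is D.

D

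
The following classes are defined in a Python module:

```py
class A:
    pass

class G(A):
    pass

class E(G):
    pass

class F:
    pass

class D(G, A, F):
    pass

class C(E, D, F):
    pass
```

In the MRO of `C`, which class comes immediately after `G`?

A

L[C] = C + merge(L[E], L[D], L[F], [E D F])
  take E:  [E G A object] + [D G A F object] + [F object] + [E D F]
  take D:  [G A object] + [D G A F object] + [F object] + [D F]
  take G:  [G A object] + [G A F object] + [F object] + [F]
  take A:  [A object] + [A F object] + [F object] + [F]
  take F:  [object] + [F object] + [F object] + [F]
  take object:  [object] + [object] + [object]
MRO: C E D G A F object
G is at position 3; next is A.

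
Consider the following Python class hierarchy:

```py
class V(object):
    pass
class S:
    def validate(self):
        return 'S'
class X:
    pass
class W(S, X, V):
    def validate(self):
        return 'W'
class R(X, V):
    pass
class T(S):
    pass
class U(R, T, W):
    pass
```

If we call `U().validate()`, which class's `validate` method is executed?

W

L[U] = U + merge(L[R], L[T], L[W], [R T W])
  take R:  [R X V object] + [T S object] + [W S X V object] + [R T W]
  take T:  [X V object] + [T S object] + [W S X V object] + [T W]
  take W:  [X V object] + [S object] + [W S X V object] + [W]
  take S:  [X V object] + [S object] + [S X V object]
  take X:  [X V object] + [object] + [X V object]
  take V:  [V object] + [object] + [V object]
  take object:  [object] + [object] + [object]
MRO: U R T W S X V object
validate is defined in: S, W. First along the MRO is W.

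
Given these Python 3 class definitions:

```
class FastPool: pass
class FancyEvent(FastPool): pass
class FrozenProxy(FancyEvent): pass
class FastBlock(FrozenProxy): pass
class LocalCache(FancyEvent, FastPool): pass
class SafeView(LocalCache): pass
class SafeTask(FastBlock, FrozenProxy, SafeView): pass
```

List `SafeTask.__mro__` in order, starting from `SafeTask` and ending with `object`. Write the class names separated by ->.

L[SafeTask] = SafeTask + merge(L[FastBlock], L[FrozenProxy], L[SafeView], [FastBlock FrozenProxy SafeView])
  take FastBlock:  [FastBlock FrozenProxy FancyEvent FastPool object] + [FrozenProxy FancyEvent FastPool object] + [SafeView LocalCache FancyEvent FastPool object] + [FastBlock FrozenProxy SafeView]
  take FrozenProxy:  [FrozenProxy FancyEvent FastPool object] + [FrozenProxy FancyEvent FastPool object] + [SafeView LocalCache FancyEvent FastPool object] + [FrozenProxy SafeView]
  take SafeView:  [FancyEvent FastPool object] + [FancyEvent FastPool object] + [SafeView LocalCache FancyEvent FastPool object] + [SafeView]
  take LocalCache:  [FancyEvent FastPool object] + [FancyEvent FastPool object] + [LocalCache FancyEvent FastPool object]
  take FancyEvent:  [FancyEvent FastPool object] + [FancyEvent FastPool object] + [FancyEvent FastPool object]
  take FastPool:  [FastPool object] + [FastPool object] + [FastPool object]
  take object:  [object] + [object] + [object]

SafeTask -> FastBlock -> FrozenProxy -> SafeView -> LocalCache -> FancyEvent -> FastPool -> object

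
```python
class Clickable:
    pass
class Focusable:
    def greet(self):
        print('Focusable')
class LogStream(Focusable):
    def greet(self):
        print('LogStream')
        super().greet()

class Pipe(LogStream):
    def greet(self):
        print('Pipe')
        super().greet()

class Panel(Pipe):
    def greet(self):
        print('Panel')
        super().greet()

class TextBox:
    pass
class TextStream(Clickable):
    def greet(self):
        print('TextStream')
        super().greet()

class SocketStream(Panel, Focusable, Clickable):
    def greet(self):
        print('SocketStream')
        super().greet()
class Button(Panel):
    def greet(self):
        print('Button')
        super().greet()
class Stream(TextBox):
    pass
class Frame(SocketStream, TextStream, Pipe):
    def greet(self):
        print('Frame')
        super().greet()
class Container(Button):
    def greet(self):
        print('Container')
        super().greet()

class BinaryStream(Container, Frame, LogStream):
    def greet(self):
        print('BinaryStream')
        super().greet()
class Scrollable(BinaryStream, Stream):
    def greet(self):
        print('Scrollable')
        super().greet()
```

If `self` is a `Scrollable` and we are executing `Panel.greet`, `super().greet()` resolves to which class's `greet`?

L[Scrollable] = Scrollable + merge(L[BinaryStream], L[Stream], [BinaryStream Stream])
  take BinaryStream:  [BinaryStream Container Button Frame SocketStream Panel TextStream Pipe LogStream Focusable Clickable object] + [Stream TextBox object] + [BinaryStream Stream]
  take Container:  [Container Button Frame SocketStream Panel TextStream Pipe LogStream Focusable Clickable object] + [Stream TextBox object] + [Stream]
  take Button:  [Button Frame SocketStream Panel TextStream Pipe LogStream Focusable Clickable object] + [Stream TextBox object] + [Stream]
  take Frame:  [Frame SocketStream Panel TextStream Pipe LogStream Focusable Clickable object] + [Stream TextBox object] + [Stream]
  take SocketStream:  [SocketStream Panel TextStream Pipe LogStream Focusable Clickable object] + [Stream TextBox object] + [Stream]
  take Panel:  [Panel TextStream Pipe LogStream Focusable Clickable object] + [Stream TextBox object] + [Stream]
  take TextStream:  [TextStream Pipe LogStream Focusable Clickable object] + [Stream TextBox object] + [Stream]
  take Pipe:  [Pipe LogStream Focusable Clickable object] + [Stream TextBox object] + [Stream]
  take LogStream:  [LogStream Focusable Clickable object] + [Stream TextBox object] + [Stream]
  take Focusable:  [Focusable Clickable object] + [Stream TextBox object] + [Stream]
  take Clickable:  [Clickable object] + [Stream TextBox object] + [Stream]
  take Stream:  [object] + [Stream TextBox object] + [Stream]
  take TextBox:  [object] + [TextBox object]
  take object:  [object] + [object]
MRO: Scrollable BinaryStream Container Button Frame SocketStream Panel TextStream Pipe LogStream Focusable Clickable Stream TextBox object
super() in Panel.greet on a Scrollable instance goes to the class after Panel in Scrollable's MRO: TextStream.

TextStream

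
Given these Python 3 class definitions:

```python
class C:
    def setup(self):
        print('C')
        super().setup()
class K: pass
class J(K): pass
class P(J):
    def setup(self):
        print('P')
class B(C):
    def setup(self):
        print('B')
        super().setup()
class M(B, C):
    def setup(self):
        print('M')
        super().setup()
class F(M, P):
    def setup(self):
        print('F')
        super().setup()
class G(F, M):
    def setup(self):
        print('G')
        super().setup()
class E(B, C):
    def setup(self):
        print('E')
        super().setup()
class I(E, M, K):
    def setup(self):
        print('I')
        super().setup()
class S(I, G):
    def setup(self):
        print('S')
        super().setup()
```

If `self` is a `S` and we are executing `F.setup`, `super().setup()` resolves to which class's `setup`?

M

L[S] = S + merge(L[I], L[G], [I G])
  take I:  [I E M B C K object] + [G F M B C P J K object] + [I G]
  take E:  [E M B C K object] + [G F M B C P J K object] + [G]
  take G:  [M B C K object] + [G F M B C P J K object] + [G]
  take F:  [M B C K object] + [F M B C P J K object]
  take M:  [M B C K object] + [M B C P J K object]
  take B:  [B C K object] + [B C P J K object]
  take C:  [C K object] + [C P J K object]
  take P:  [K object] + [P J K object]
  take J:  [K object] + [J K object]
  take K:  [K object] + [K object]
  take object:  [object] + [object]
MRO: S I E G F M B C P J K object
super() in F.setup on a S instance goes to the class after F in S's MRO: M.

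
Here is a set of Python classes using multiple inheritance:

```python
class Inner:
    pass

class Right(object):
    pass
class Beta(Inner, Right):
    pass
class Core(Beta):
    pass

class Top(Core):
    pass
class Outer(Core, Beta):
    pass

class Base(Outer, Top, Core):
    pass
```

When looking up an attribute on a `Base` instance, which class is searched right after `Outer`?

L[Base] = Base + merge(L[Outer], L[Top], L[Core], [Outer Top Core])
  take Outer:  [Outer Core Beta Inner Right object] + [Top Core Beta Inner Right object] + [Core Beta Inner Right object] + [Outer Top Core]
  take Top:  [Core Beta Inner Right object] + [Top Core Beta Inner Right object] + [Core Beta Inner Right object] + [Top Core]
  take Core:  [Core Beta Inner Right object] + [Core Beta Inner Right object] + [Core Beta Inner Right object] + [Core]
  take Beta:  [Beta Inner Right object] + [Beta Inner Right object] + [Beta Inner Right object]
  take Inner:  [Inner Right object] + [Inner Right object] + [Inner Right object]
  take Right:  [Right object] + [Right object] + [Right object]
  take object:  [object] + [object] + [object]
MRO: Base Outer Top Core Beta Inner Right object
Outer is at position 1; next is Top.

Top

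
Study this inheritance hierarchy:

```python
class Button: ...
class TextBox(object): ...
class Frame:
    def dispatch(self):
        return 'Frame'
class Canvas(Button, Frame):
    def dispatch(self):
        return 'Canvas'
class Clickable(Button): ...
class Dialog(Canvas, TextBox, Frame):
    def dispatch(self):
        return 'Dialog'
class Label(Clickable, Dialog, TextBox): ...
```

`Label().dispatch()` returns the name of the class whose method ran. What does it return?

Dialog

L[Label] = Label + merge(L[Clickable], L[Dialog], L[TextBox], [Clickable Dialog TextBox])
  take Clickable:  [Clickable Button object] + [Dialog Canvas Button TextBox Frame object] + [TextBox object] + [Clickable Dialog TextBox]
  take Dialog:  [Button object] + [Dialog Canvas Button TextBox Frame object] + [TextBox object] + [Dialog TextBox]
  take Canvas:  [Button object] + [Canvas Button TextBox Frame object] + [TextBox object] + [TextBox]
  take Button:  [Button object] + [Button TextBox Frame object] + [TextBox object] + [TextBox]
  take TextBox:  [object] + [TextBox Frame object] + [TextBox object] + [TextBox]
  take Frame:  [object] + [Frame object] + [object]
  take object:  [object] + [object] + [object]
MRO: Label Clickable Dialog Canvas Button TextBox Frame object
dispatch is defined in: Canvas, Dialog, Frame. First along the MRO is Dialog.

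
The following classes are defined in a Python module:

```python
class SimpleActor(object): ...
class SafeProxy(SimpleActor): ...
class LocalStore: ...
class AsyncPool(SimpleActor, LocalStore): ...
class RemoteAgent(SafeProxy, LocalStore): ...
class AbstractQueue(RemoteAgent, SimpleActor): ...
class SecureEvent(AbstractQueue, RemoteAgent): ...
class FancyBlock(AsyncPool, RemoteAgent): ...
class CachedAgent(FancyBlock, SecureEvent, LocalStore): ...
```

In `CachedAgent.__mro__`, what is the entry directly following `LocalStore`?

L[CachedAgent] = CachedAgent + merge(L[FancyBlock], L[SecureEvent], L[LocalStore], [FancyBlock SecureEvent LocalStore])
  take FancyBlock:  [FancyBlock AsyncPool RemoteAgent SafeProxy SimpleActor LocalStore object] + [SecureEvent AbstractQueue RemoteAgent SafeProxy SimpleActor LocalStore object] + [LocalStore object] + [FancyBlock SecureEvent LocalStore]
  take AsyncPool:  [AsyncPool RemoteAgent SafeProxy SimpleActor LocalStore object] + [SecureEvent AbstractQueue RemoteAgent SafeProxy SimpleActor LocalStore object] + [LocalStore object] + [SecureEvent LocalStore]
  take SecureEvent:  [RemoteAgent SafeProxy SimpleActor LocalStore object] + [SecureEvent AbstractQueue RemoteAgent SafeProxy SimpleActor LocalStore object] + [LocalStore object] + [SecureEvent LocalStore]
  take AbstractQueue:  [RemoteAgent SafeProxy SimpleActor LocalStore object] + [AbstractQueue RemoteAgent SafeProxy SimpleActor LocalStore object] + [LocalStore object] + [LocalStore]
  take RemoteAgent:  [RemoteAgent SafeProxy SimpleActor LocalStore object] + [RemoteAgent SafeProxy SimpleActor LocalStore object] + [LocalStore object] + [LocalStore]
  take SafeProxy:  [SafeProxy SimpleActor LocalStore object] + [SafeProxy SimpleActor LocalStore object] + [LocalStore object] + [LocalStore]
  take SimpleActor:  [SimpleActor LocalStore object] + [SimpleActor LocalStore object] + [LocalStore object] + [LocalStore]
  take LocalStore:  [LocalStore object] + [LocalStore object] + [LocalStore object] + [LocalStore]
  take object:  [object] + [object] + [object]
MRO: CachedAgent FancyBlock AsyncPool SecureEvent AbstractQueue RemoteAgent SafeProxy SimpleActor LocalStore object
LocalStore is at position 8; next is object.

object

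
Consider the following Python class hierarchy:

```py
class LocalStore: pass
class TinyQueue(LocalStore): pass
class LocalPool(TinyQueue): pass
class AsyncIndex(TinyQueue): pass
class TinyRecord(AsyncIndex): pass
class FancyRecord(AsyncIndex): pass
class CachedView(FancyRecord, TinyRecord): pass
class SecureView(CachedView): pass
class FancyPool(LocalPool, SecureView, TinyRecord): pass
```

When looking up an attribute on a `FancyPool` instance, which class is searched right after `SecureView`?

CachedView

L[FancyPool] = FancyPool + merge(L[LocalPool], L[SecureView], L[TinyRecord], [LocalPool SecureView TinyRecord])
  take LocalPool:  [LocalPool TinyQueue LocalStore object] + [SecureView CachedView FancyRecord TinyRecord AsyncIndex TinyQueue LocalStore object] + [TinyRecord AsyncIndex TinyQueue LocalStore object] + [LocalPool SecureView TinyRecord]
  take SecureView:  [TinyQueue LocalStore object] + [SecureView CachedView FancyRecord TinyRecord AsyncIndex TinyQueue LocalStore object] + [TinyRecord AsyncIndex TinyQueue LocalStore object] + [SecureView TinyRecord]
  take CachedView:  [TinyQueue LocalStore object] + [CachedView FancyRecord TinyRecord AsyncIndex TinyQueue LocalStore object] + [TinyRecord AsyncIndex TinyQueue LocalStore object] + [TinyRecord]
  take FancyRecord:  [TinyQueue LocalStore object] + [FancyRecord TinyRecord AsyncIndex TinyQueue LocalStore object] + [TinyRecord AsyncIndex TinyQueue LocalStore object] + [TinyRecord]
  take TinyRecord:  [TinyQueue LocalStore object] + [TinyRecord AsyncIndex TinyQueue LocalStore object] + [TinyRecord AsyncIndex TinyQueue LocalStore object] + [TinyRecord]
  take AsyncIndex:  [TinyQueue LocalStore object] + [AsyncIndex TinyQueue LocalStore object] + [AsyncIndex TinyQueue LocalStore object]
  take TinyQueue:  [TinyQueue LocalStore object] + [TinyQueue LocalStore object] + [TinyQueue LocalStore object]
  take LocalStore:  [LocalStore object] + [LocalStore object] + [LocalStore object]
  take object:  [object] + [object] + [object]
MRO: FancyPool LocalPool SecureView CachedView FancyRecord TinyRecord AsyncIndex TinyQueue LocalStore object
SecureView is at position 2; next is CachedView.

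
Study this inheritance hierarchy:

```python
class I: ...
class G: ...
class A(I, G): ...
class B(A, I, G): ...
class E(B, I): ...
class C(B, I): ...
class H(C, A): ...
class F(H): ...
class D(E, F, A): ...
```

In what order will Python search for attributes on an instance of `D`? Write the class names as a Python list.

L[D] = D + merge(L[E], L[F], L[A], [E F A])
  take E:  [E B A I G object] + [F H C B A I G object] + [A I G object] + [E F A]
  take F:  [B A I G object] + [F H C B A I G object] + [A I G object] + [F A]
  take H:  [B A I G object] + [H C B A I G object] + [A I G object] + [A]
  take C:  [B A I G object] + [C B A I G object] + [A I G object] + [A]
  take B:  [B A I G object] + [B A I G object] + [A I G object] + [A]
  take A:  [A I G object] + [A I G object] + [A I G object] + [A]
  take I:  [I G object] + [I G object] + [I G object]
  take G:  [G object] + [G object] + [G object]
  take object:  [object] + [object] + [object]

[D, E, F, H, C, B, A, I, G, object]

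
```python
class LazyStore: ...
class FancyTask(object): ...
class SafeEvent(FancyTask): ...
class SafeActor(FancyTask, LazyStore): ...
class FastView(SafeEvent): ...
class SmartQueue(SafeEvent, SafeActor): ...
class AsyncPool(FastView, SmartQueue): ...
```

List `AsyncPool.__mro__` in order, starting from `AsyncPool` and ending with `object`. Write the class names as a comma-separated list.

L[AsyncPool] = AsyncPool + merge(L[FastView], L[SmartQueue], [FastView SmartQueue])
  take FastView:  [FastView SafeEvent FancyTask object] + [SmartQueue SafeEvent SafeActor FancyTask LazyStore object] + [FastView SmartQueue]
  take SmartQueue:  [SafeEvent FancyTask object] + [SmartQueue SafeEvent SafeActor FancyTask LazyStore object] + [SmartQueue]
  take SafeEvent:  [SafeEvent FancyTask object] + [SafeEvent SafeActor FancyTask LazyStore object]
  take SafeActor:  [FancyTask object] + [SafeActor FancyTask LazyStore object]
  take FancyTask:  [FancyTask object] + [FancyTask LazyStore object]
  take LazyStore:  [object] + [LazyStore object]
  take object:  [object] + [object]

AsyncPool, FastView, SmartQueue, SafeEvent, SafeActor, FancyTask, LazyStore, object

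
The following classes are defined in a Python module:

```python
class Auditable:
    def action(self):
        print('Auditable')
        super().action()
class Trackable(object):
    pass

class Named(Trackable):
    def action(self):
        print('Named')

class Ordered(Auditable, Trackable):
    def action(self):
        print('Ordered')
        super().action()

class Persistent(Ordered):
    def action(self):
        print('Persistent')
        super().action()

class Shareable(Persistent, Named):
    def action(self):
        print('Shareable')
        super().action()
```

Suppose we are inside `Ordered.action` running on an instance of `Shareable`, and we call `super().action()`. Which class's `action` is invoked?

Auditable

L[Shareable] = Shareable + merge(L[Persistent], L[Named], [Persistent Named])
  take Persistent:  [Persistent Ordered Auditable Trackable object] + [Named Trackable object] + [Persistent Named]
  take Ordered:  [Ordered Auditable Trackable object] + [Named Trackable object] + [Named]
  take Auditable:  [Auditable Trackable object] + [Named Trackable object] + [Named]
  take Named:  [Trackable object] + [Named Trackable object] + [Named]
  take Trackable:  [Trackable object] + [Trackable object]
  take object:  [object] + [object]
MRO: Shareable Persistent Ordered Auditable Named Trackable object
super() in Ordered.action on a Shareable instance goes to the class after Ordered in Shareable's MRO: Auditable.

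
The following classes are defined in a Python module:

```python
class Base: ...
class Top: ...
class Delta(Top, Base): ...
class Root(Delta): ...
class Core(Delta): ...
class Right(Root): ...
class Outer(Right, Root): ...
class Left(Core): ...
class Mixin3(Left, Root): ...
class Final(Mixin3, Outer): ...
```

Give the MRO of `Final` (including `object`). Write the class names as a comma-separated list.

Final, Mixin3, Left, Core, Outer, Right, Root, Delta, Top, Base, object

L[Final] = Final + merge(L[Mixin3], L[Outer], [Mixin3 Outer])
  take Mixin3:  [Mixin3 Left Core Root Delta Top Base object] + [Outer Right Root Delta Top Base object] + [Mixin3 Outer]
  take Left:  [Left Core Root Delta Top Base object] + [Outer Right Root Delta Top Base object] + [Outer]
  take Core:  [Core Root Delta Top Base object] + [Outer Right Root Delta Top Base object] + [Outer]
  take Outer:  [Root Delta Top Base object] + [Outer Right Root Delta Top Base object] + [Outer]
  take Right:  [Root Delta Top Base object] + [Right Root Delta Top Base object]
  take Root:  [Root Delta Top Base object] + [Root Delta Top Base object]
  take Delta:  [Delta Top Base object] + [Delta Top Base object]
  take Top:  [Top Base object] + [Top Base object]
  take Base:  [Base object] + [Base object]
  take object:  [object] + [object]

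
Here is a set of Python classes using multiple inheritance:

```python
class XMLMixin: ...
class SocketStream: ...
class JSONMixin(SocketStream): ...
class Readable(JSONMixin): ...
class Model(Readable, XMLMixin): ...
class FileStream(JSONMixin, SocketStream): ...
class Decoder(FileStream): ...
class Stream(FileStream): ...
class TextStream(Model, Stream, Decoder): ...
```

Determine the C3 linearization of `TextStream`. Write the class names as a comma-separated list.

TextStream, Model, Readable, Stream, Decoder, FileStream, JSONMixin, SocketStream, XMLMixin, object

L[TextStream] = TextStream + merge(L[Model], L[Stream], L[Decoder], [Model Stream Decoder])
  take Model:  [Model Readable JSONMixin SocketStream XMLMixin object] + [Stream FileStream JSONMixin SocketStream object] + [Decoder FileStream JSONMixin SocketStream object] + [Model Stream Decoder]
  take Readable:  [Readable JSONMixin SocketStream XMLMixin object] + [Stream FileStream JSONMixin SocketStream object] + [Decoder FileStream JSONMixin SocketStream object] + [Stream Decoder]
  take Stream:  [JSONMixin SocketStream XMLMixin object] + [Stream FileStream JSONMixin SocketStream object] + [Decoder FileStream JSONMixin SocketStream object] + [Stream Decoder]
  take Decoder:  [JSONMixin SocketStream XMLMixin object] + [FileStream JSONMixin SocketStream object] + [Decoder FileStream JSONMixin SocketStream object] + [Decoder]
  take FileStream:  [JSONMixin SocketStream XMLMixin object] + [FileStream JSONMixin SocketStream object] + [FileStream JSONMixin SocketStream object]
  take JSONMixin:  [JSONMixin SocketStream XMLMixin object] + [JSONMixin SocketStream object] + [JSONMixin SocketStream object]
  take SocketStream:  [SocketStream XMLMixin object] + [SocketStream object] + [SocketStream object]
  take XMLMixin:  [XMLMixin object] + [object] + [object]
  take object:  [object] + [object] + [object]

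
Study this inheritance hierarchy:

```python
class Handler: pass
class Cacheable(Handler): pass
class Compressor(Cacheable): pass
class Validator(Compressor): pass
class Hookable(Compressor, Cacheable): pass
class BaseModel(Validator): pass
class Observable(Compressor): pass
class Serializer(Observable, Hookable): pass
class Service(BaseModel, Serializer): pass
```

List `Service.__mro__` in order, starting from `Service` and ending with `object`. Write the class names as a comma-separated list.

Service, BaseModel, Validator, Serializer, Observable, Hookable, Compressor, Cacheable, Handler, object

L[Service] = Service + merge(L[BaseModel], L[Serializer], [BaseModel Serializer])
  take BaseModel:  [BaseModel Validator Compressor Cacheable Handler object] + [Serializer Observable Hookable Compressor Cacheable Handler object] + [BaseModel Serializer]
  take Validator:  [Validator Compressor Cacheable Handler object] + [Serializer Observable Hookable Compressor Cacheable Handler object] + [Serializer]
  take Serializer:  [Compressor Cacheable Handler object] + [Serializer Observable Hookable Compressor Cacheable Handler object] + [Serializer]
  take Observable:  [Compressor Cacheable Handler object] + [Observable Hookable Compressor Cacheable Handler object]
  take Hookable:  [Compressor Cacheable Handler object] + [Hookable Compressor Cacheable Handler object]
  take Compressor:  [Compressor Cacheable Handler object] + [Compressor Cacheable Handler object]
  take Cacheable:  [Cacheable Handler object] + [Cacheable Handler object]
  take Handler:  [Handler object] + [Handler object]
  take object:  [object] + [object]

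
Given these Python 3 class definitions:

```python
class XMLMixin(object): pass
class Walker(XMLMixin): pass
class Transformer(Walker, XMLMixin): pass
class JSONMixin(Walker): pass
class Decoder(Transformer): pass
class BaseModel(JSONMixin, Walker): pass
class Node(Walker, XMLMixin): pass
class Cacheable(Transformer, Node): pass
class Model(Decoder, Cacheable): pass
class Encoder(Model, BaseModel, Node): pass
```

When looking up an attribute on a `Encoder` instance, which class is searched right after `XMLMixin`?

L[Encoder] = Encoder + merge(L[Model], L[BaseModel], L[Node], [Model BaseModel Node])
  take Model:  [Model Decoder Cacheable Transformer Node Walker XMLMixin object] + [BaseModel JSONMixin Walker XMLMixin object] + [Node Walker XMLMixin object] + [Model BaseModel Node]
  take Decoder:  [Decoder Cacheable Transformer Node Walker XMLMixin object] + [BaseModel JSONMixin Walker XMLMixin object] + [Node Walker XMLMixin object] + [BaseModel Node]
  take Cacheable:  [Cacheable Transformer Node Walker XMLMixin object] + [BaseModel JSONMixin Walker XMLMixin object] + [Node Walker XMLMixin object] + [BaseModel Node]
  take Transformer:  [Transformer Node Walker XMLMixin object] + [BaseModel JSONMixin Walker XMLMixin object] + [Node Walker XMLMixin object] + [BaseModel Node]
  take BaseModel:  [Node Walker XMLMixin object] + [BaseModel JSONMixin Walker XMLMixin object] + [Node Walker XMLMixin object] + [BaseModel Node]
  take Node:  [Node Walker XMLMixin object] + [JSONMixin Walker XMLMixin object] + [Node Walker XMLMixin object] + [Node]
  take JSONMixin:  [Walker XMLMixin object] + [JSONMixin Walker XMLMixin object] + [Walker XMLMixin object]
  take Walker:  [Walker XMLMixin object] + [Walker XMLMixin object] + [Walker XMLMixin object]
  take XMLMixin:  [XMLMixin object] + [XMLMixin object] + [XMLMixin object]
  take object:  [object] + [object] + [object]
MRO: Encoder Model Decoder Cacheable Transformer BaseModel Node JSONMixin Walker XMLMixin object
XMLMixin is at position 9; next is object.

object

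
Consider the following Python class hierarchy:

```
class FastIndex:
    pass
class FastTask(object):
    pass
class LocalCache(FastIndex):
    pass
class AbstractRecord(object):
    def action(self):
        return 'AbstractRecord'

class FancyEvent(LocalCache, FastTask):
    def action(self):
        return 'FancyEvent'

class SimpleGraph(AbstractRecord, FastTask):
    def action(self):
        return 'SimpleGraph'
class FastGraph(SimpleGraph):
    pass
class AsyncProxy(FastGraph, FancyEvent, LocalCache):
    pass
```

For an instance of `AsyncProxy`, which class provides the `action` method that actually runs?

SimpleGraph

L[AsyncProxy] = AsyncProxy + merge(L[FastGraph], L[FancyEvent], L[LocalCache], [FastGraph FancyEvent LocalCache])
  take FastGraph:  [FastGraph SimpleGraph AbstractRecord FastTask object] + [FancyEvent LocalCache FastIndex FastTask object] + [LocalCache FastIndex object] + [FastGraph FancyEvent LocalCache]
  take SimpleGraph:  [SimpleGraph AbstractRecord FastTask object] + [FancyEvent LocalCache FastIndex FastTask object] + [LocalCache FastIndex object] + [FancyEvent LocalCache]
  take AbstractRecord:  [AbstractRecord FastTask object] + [FancyEvent LocalCache FastIndex FastTask object] + [LocalCache FastIndex object] + [FancyEvent LocalCache]
  take FancyEvent:  [FastTask object] + [FancyEvent LocalCache FastIndex FastTask object] + [LocalCache FastIndex object] + [FancyEvent LocalCache]
  take LocalCache:  [FastTask object] + [LocalCache FastIndex FastTask object] + [LocalCache FastIndex object] + [LocalCache]
  take FastIndex:  [FastTask object] + [FastIndex FastTask object] + [FastIndex object]
  take FastTask:  [FastTask object] + [FastTask object] + [object]
  take object:  [object] + [object] + [object]
MRO: AsyncProxy FastGraph SimpleGraph AbstractRecord FancyEvent LocalCache FastIndex FastTask object
action is defined in: AbstractRecord, FancyEvent, SimpleGraph. First along the MRO is SimpleGraph.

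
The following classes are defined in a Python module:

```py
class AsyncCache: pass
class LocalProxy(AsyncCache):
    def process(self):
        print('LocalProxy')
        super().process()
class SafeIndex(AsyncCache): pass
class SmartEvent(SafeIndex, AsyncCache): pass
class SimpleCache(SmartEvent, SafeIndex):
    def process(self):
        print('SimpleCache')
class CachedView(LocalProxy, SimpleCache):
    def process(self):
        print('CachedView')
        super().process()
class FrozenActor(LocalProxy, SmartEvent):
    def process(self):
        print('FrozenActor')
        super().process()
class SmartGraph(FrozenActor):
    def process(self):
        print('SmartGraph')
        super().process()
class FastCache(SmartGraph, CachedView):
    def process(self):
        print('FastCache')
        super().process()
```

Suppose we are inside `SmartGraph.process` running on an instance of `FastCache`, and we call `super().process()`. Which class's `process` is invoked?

FrozenActor

L[FastCache] = FastCache + merge(L[SmartGraph], L[CachedView], [SmartGraph CachedView])
  take SmartGraph:  [SmartGraph FrozenActor LocalProxy SmartEvent SafeIndex AsyncCache object] + [CachedView LocalProxy SimpleCache SmartEvent SafeIndex AsyncCache object] + [SmartGraph CachedView]
  take FrozenActor:  [FrozenActor LocalProxy SmartEvent SafeIndex AsyncCache object] + [CachedView LocalProxy SimpleCache SmartEvent SafeIndex AsyncCache object] + [CachedView]
  take CachedView:  [LocalProxy SmartEvent SafeIndex AsyncCache object] + [CachedView LocalProxy SimpleCache SmartEvent SafeIndex AsyncCache object] + [CachedView]
  take LocalProxy:  [LocalProxy SmartEvent SafeIndex AsyncCache object] + [LocalProxy SimpleCache SmartEvent SafeIndex AsyncCache object]
  take SimpleCache:  [SmartEvent SafeIndex AsyncCache object] + [SimpleCache SmartEvent SafeIndex AsyncCache object]
  take SmartEvent:  [SmartEvent SafeIndex AsyncCache object] + [SmartEvent SafeIndex AsyncCache object]
  take SafeIndex:  [SafeIndex AsyncCache object] + [SafeIndex AsyncCache object]
  take AsyncCache:  [AsyncCache object] + [AsyncCache object]
  take object:  [object] + [object]
MRO: FastCache SmartGraph FrozenActor CachedView LocalProxy SimpleCache SmartEvent SafeIndex AsyncCache object
super() in SmartGraph.process on a FastCache instance goes to the class after SmartGraph in FastCache's MRO: FrozenActor.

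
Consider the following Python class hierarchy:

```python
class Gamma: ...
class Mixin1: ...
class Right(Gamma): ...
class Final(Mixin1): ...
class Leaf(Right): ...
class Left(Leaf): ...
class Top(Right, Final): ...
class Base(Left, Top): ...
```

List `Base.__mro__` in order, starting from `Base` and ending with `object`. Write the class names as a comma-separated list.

Base, Left, Leaf, Top, Right, Gamma, Final, Mixin1, object

L[Base] = Base + merge(L[Left], L[Top], [Left Top])
  take Left:  [Left Leaf Right Gamma object] + [Top Right Gamma Final Mixin1 object] + [Left Top]
  take Leaf:  [Leaf Right Gamma object] + [Top Right Gamma Final Mixin1 object] + [Top]
  take Top:  [Right Gamma object] + [Top Right Gamma Final Mixin1 object] + [Top]
  take Right:  [Right Gamma object] + [Right Gamma Final Mixin1 object]
  take Gamma:  [Gamma object] + [Gamma Final Mixin1 object]
  take Final:  [object] + [Final Mixin1 object]
  take Mixin1:  [object] + [Mixin1 object]
  take object:  [object] + [object]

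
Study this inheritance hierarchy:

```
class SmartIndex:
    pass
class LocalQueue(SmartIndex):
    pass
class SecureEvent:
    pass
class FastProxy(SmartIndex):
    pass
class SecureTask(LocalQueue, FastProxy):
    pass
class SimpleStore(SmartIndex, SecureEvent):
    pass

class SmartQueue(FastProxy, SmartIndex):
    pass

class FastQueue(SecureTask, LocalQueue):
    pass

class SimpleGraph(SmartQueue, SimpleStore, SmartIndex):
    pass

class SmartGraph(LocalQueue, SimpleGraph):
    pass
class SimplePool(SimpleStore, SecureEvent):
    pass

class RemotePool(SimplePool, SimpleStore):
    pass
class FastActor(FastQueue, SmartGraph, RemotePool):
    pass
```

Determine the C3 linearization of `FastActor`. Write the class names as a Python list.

[FastActor, FastQueue, SecureTask, SmartGraph, LocalQueue, SimpleGraph, SmartQueue, FastProxy, RemotePool, SimplePool, SimpleStore, SmartIndex, SecureEvent, object]

L[FastActor] = FastActor + merge(L[FastQueue], L[SmartGraph], L[RemotePool], [FastQueue SmartGraph RemotePool])
  take FastQueue:  [FastQueue SecureTask LocalQueue FastProxy SmartIndex object] + [SmartGraph LocalQueue SimpleGraph SmartQueue FastProxy SimpleStore SmartIndex SecureEvent object] + [RemotePool SimplePool SimpleStore SmartIndex SecureEvent object] + [FastQueue SmartGraph RemotePool]
  take SecureTask:  [SecureTask LocalQueue FastProxy SmartIndex object] + [SmartGraph LocalQueue SimpleGraph SmartQueue FastProxy SimpleStore SmartIndex SecureEvent object] + [RemotePool SimplePool SimpleStore SmartIndex SecureEvent object] + [SmartGraph RemotePool]
  take SmartGraph:  [LocalQueue FastProxy SmartIndex object] + [SmartGraph LocalQueue SimpleGraph SmartQueue FastProxy SimpleStore SmartIndex SecureEvent object] + [RemotePool SimplePool SimpleStore SmartIndex SecureEvent object] + [SmartGraph RemotePool]
  take LocalQueue:  [LocalQueue FastProxy SmartIndex object] + [LocalQueue SimpleGraph SmartQueue FastProxy SimpleStore SmartIndex SecureEvent object] + [RemotePool SimplePool SimpleStore SmartIndex SecureEvent object] + [RemotePool]
  take SimpleGraph:  [FastProxy SmartIndex object] + [SimpleGraph SmartQueue FastProxy SimpleStore SmartIndex SecureEvent object] + [RemotePool SimplePool SimpleStore SmartIndex SecureEvent object] + [RemotePool]
  take SmartQueue:  [FastProxy SmartIndex object] + [SmartQueue FastProxy SimpleStore SmartIndex SecureEvent object] + [RemotePool SimplePool SimpleStore SmartIndex SecureEvent object] + [RemotePool]
  take FastProxy:  [FastProxy SmartIndex object] + [FastProxy SimpleStore SmartIndex SecureEvent object] + [RemotePool SimplePool SimpleStore SmartIndex SecureEvent object] + [RemotePool]
  take RemotePool:  [SmartIndex object] + [SimpleStore SmartIndex SecureEvent object] + [RemotePool SimplePool SimpleStore SmartIndex SecureEvent object] + [RemotePool]
  take SimplePool:  [SmartIndex object] + [SimpleStore SmartIndex SecureEvent object] + [SimplePool SimpleStore SmartIndex SecureEvent object]
  take SimpleStore:  [SmartIndex object] + [SimpleStore SmartIndex SecureEvent object] + [SimpleStore SmartIndex SecureEvent object]
  take SmartIndex:  [SmartIndex object] + [SmartIndex SecureEvent object] + [SmartIndex SecureEvent object]
  take SecureEvent:  [object] + [SecureEvent object] + [SecureEvent object]
  take object:  [object] + [object] + [object]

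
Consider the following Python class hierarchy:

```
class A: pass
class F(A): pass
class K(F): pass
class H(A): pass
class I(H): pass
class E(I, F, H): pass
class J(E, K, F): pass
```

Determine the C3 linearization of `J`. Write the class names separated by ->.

J -> E -> I -> K -> F -> H -> A -> object

L[J] = J + merge(L[E], L[K], L[F], [E K F])
  take E:  [E I F H A object] + [K F A object] + [F A object] + [E K F]
  take I:  [I F H A object] + [K F A object] + [F A object] + [K F]
  take K:  [F H A object] + [K F A object] + [F A object] + [K F]
  take F:  [F H A object] + [F A object] + [F A object] + [F]
  take H:  [H A object] + [A object] + [A object]
  take A:  [A object] + [A object] + [A object]
  take object:  [object] + [object] + [object]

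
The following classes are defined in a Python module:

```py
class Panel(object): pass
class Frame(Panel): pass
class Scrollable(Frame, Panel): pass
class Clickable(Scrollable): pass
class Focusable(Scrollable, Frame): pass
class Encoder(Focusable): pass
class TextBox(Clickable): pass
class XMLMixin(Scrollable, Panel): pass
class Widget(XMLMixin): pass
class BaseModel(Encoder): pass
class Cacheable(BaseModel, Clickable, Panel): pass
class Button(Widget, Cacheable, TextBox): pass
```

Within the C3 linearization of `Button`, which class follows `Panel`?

L[Button] = Button + merge(L[Widget], L[Cacheable], L[TextBox], [Widget Cacheable TextBox])
  take Widget:  [Widget XMLMixin Scrollable Frame Panel object] + [Cacheable BaseModel Encoder Focusable Clickable Scrollable Frame Panel object] + [TextBox Clickable Scrollable Frame Panel object] + [Widget Cacheable TextBox]
  take XMLMixin:  [XMLMixin Scrollable Frame Panel object] + [Cacheable BaseModel Encoder Focusable Clickable Scrollable Frame Panel object] + [TextBox Clickable Scrollable Frame Panel object] + [Cacheable TextBox]
  take Cacheable:  [Scrollable Frame Panel object] + [Cacheable BaseModel Encoder Focusable Clickable Scrollable Frame Panel object] + [TextBox Clickable Scrollable Frame Panel object] + [Cacheable TextBox]
  take BaseModel:  [Scrollable Frame Panel object] + [BaseModel Encoder Focusable Clickable Scrollable Frame Panel object] + [TextBox Clickable Scrollable Frame Panel object] + [TextBox]
  take Encoder:  [Scrollable Frame Panel object] + [Encoder Focusable Clickable Scrollable Frame Panel object] + [TextBox Clickable Scrollable Frame Panel object] + [TextBox]
  take Focusable:  [Scrollable Frame Panel object] + [Focusable Clickable Scrollable Frame Panel object] + [TextBox Clickable Scrollable Frame Panel object] + [TextBox]
  take TextBox:  [Scrollable Frame Panel object] + [Clickable Scrollable Frame Panel object] + [TextBox Clickable Scrollable Frame Panel object] + [TextBox]
  take Clickable:  [Scrollable Frame Panel object] + [Clickable Scrollable Frame Panel object] + [Clickable Scrollable Frame Panel object]
  take Scrollable:  [Scrollable Frame Panel object] + [Scrollable Frame Panel object] + [Scrollable Frame Panel object]
  take Frame:  [Frame Panel object] + [Frame Panel object] + [Frame Panel object]
  take Panel:  [Panel object] + [Panel object] + [Panel object]
  take object:  [object] + [object] + [object]
MRO: Button Widget XMLMixin Cacheable BaseModel Encoder Focusable TextBox Clickable Scrollable Frame Panel object
Panel is at position 11; next is object.

object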